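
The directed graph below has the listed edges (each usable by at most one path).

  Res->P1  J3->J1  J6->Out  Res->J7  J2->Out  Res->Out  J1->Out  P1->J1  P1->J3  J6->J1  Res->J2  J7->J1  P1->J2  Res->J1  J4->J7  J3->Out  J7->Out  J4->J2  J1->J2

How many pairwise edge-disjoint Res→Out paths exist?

Assign every edge capacity 1; by Menger, the answer equals the max flow.
Path Res→Out (+1); total 1.
Path Res→J7→Out (+1); total 2.
Path Res→J1→Out (+1); total 3.
Path Res→J2→Out (+1); total 4.
Path Res→P1→J3→Out (+1); total 5.
No residual Res→Out path; max flow = 5.
Certifying cut of size 5: {Res→J1, Res→J2, Res→J7, Res→Out, Res→P1}.

5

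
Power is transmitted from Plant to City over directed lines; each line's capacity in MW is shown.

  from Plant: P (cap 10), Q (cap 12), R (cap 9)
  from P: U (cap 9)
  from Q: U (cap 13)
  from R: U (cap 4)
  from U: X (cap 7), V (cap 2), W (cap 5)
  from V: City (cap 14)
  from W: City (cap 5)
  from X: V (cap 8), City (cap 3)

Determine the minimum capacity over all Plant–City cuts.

14

Augment Plant→P→U→V→City: bottleneck 2, flow now 2.
Augment Plant→P→U→W→City: bottleneck 5, flow now 7.
Augment Plant→P→U→X→City: bottleneck 2, flow now 9.
Augment Plant→Q→U→X→City: bottleneck 1, flow now 10.
Augment Plant→Q→U→X→V→City: bottleneck 4, flow now 14.
No augmenting path remains; maximum flow = 14.
By max-flow min-cut, the minimum cut capacity equals the max flow.
In the residual graph, reachable from Plant: {Plant, P, Q, R, U}.
Min-cut edges: U→V (2), U→W (5), U→X (7); capacity 2 + 5 + 7 = 14.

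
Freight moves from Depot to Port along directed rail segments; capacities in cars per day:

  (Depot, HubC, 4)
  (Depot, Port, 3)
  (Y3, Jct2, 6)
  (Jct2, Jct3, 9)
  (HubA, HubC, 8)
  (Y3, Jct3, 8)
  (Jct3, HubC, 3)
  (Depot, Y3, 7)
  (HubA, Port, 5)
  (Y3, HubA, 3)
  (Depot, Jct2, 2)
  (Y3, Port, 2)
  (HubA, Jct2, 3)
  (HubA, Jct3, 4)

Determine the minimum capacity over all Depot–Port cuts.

8

Augment Depot→Port: bottleneck 3, flow now 3.
Augment Depot→Y3→Port: bottleneck 2, flow now 5.
Augment Depot→Y3→HubA→Port: bottleneck 3, flow now 8.
No augmenting path remains; maximum flow = 8.
By max-flow min-cut, the minimum cut capacity equals the max flow.
In the residual graph, reachable from Depot: {Depot, Y3, Jct2, Jct3, HubC}.
Min-cut edges: Depot→Port (3), Y3→HubA (3), Y3→Port (2); capacity 3 + 3 + 2 = 8.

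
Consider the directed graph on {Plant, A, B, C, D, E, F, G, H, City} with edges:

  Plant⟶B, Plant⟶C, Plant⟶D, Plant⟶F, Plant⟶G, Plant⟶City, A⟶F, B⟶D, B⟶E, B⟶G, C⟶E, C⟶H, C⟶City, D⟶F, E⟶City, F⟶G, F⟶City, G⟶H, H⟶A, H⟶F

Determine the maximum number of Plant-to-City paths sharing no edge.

4

Assign every edge capacity 1; by Menger, the answer equals the max flow.
Path Plant→City (+1); total 1.
Path Plant→C→City (+1); total 2.
Path Plant→F→City (+1); total 3.
Path Plant→B→E→City (+1); total 4.
No residual Plant→City path; max flow = 4.
Certifying cut of size 4: {F→City, Plant→B, Plant→C, Plant→City}.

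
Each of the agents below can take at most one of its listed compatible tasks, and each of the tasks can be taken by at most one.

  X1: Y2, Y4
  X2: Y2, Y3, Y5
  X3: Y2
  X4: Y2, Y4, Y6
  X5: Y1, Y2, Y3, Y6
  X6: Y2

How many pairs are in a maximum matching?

5

Unit-capacity flow: source→left, listed edges, right→sink; max matching = max flow.
Augmenting path X1→Y2 (+1); matched 1.
Augmenting path X2→Y3 (+1); matched 2.
Augmenting path X4→Y4 (+1); matched 3.
Augmenting path X5→Y1 (+1); matched 4.
Augmenting path X3→Y2→X1→Y4→X4→Y6 (+1); matched 5.
No augmenting path remains; maximum matching = 5.
König certificate: {X1, X2, X4, X5, Y2} is a vertex cover of size 5 (every listed pair touches it), so no matching can be larger.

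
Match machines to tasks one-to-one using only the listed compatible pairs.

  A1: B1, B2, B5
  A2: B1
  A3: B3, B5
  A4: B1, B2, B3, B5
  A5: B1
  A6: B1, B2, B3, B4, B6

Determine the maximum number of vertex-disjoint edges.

Unit-capacity flow: source→left, listed edges, right→sink; max matching = max flow.
Augmenting path A1→B1 (+1); matched 1.
Augmenting path A3→B3 (+1); matched 2.
Augmenting path A4→B2 (+1); matched 3.
Augmenting path A6→B4 (+1); matched 4.
Augmenting path A2→B1→A1→B5 (+1); matched 5.
No augmenting path remains; maximum matching = 5.
König certificate: {A1, A3, A4, A6, B1} is a vertex cover of size 5 (every listed pair touches it), so no matching can be larger.

5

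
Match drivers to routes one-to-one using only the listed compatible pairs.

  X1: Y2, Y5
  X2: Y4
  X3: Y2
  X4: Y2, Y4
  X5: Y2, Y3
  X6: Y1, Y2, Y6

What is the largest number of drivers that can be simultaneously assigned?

5

Unit-capacity flow: source→left, listed edges, right→sink; max matching = max flow.
Augmenting path X1→Y2 (+1); matched 1.
Augmenting path X2→Y4 (+1); matched 2.
Augmenting path X5→Y3 (+1); matched 3.
Augmenting path X6→Y1 (+1); matched 4.
Augmenting path X3→Y2→X1→Y5 (+1); matched 5.
No augmenting path remains; maximum matching = 5.
König certificate: {X1, X5, X6, Y2, Y4} is a vertex cover of size 5 (every listed pair touches it), so no matching can be larger.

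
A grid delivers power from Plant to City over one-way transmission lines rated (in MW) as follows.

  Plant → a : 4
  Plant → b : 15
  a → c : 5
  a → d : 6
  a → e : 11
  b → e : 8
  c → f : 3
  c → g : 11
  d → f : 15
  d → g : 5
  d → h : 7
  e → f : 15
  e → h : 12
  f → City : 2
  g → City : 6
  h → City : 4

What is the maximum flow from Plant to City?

10

Augment Plant→a→c→f→City: bottleneck 2, flow now 2.
Augment Plant→a→c→g→City: bottleneck 2, flow now 4.
Augment Plant→b→e→h→City: bottleneck 4, flow now 8.
Augment Plant→b→e→f→c→g→City: bottleneck 2, flow now 10. (uses reverse residual edge)
No augmenting path remains; maximum flow = 10.
In the residual graph, reachable from Plant: {Plant, b, e, f, h}.
Min-cut edges: Plant→a (4), f→City (2), h→City (4); capacity 4 + 2 + 4 = 10.
This cut is saturated, so no flow can exceed 10.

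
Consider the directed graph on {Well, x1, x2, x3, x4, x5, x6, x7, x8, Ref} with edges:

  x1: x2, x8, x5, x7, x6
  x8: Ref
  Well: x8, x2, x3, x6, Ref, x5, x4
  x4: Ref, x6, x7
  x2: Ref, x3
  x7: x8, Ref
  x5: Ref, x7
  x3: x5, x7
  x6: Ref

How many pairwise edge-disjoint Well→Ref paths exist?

7

Assign every edge capacity 1; by Menger, the answer equals the max flow.
Path Well→Ref (+1); total 1.
Path Well→x2→Ref (+1); total 2.
Path Well→x4→Ref (+1); total 3.
Path Well→x5→Ref (+1); total 4.
Path Well→x6→Ref (+1); total 5.
Path Well→x8→Ref (+1); total 6.
Path Well→x3→x7→Ref (+1); total 7.
No residual Well→Ref path; max flow = 7.
Certifying cut of size 7: {Well→Ref, Well→x2, Well→x3, Well→x4, Well→x5, Well→x6, Well→x8}.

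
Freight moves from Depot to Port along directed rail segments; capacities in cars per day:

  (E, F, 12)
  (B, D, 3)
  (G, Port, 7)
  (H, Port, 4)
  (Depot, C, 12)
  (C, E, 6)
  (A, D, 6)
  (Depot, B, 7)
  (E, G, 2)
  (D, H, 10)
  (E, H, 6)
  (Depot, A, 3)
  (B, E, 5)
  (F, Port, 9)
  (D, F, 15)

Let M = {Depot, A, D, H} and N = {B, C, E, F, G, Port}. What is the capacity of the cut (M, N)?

Edges leaving {Depot, A, D, H}: Depot→B (7), Depot→C (12), D→F (15), H→Port (4).
Cut capacity = 7 + 12 + 15 + 4 = 38.

38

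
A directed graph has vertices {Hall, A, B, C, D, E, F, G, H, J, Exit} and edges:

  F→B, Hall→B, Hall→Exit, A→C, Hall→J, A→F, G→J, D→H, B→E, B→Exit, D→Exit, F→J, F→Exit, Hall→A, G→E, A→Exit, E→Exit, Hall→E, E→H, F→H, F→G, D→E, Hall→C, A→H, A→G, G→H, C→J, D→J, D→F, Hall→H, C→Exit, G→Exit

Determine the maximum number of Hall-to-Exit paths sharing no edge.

Assign every edge capacity 1; by Menger, the answer equals the max flow.
Path Hall→Exit (+1); total 1.
Path Hall→A→Exit (+1); total 2.
Path Hall→B→Exit (+1); total 3.
Path Hall→C→Exit (+1); total 4.
Path Hall→E→Exit (+1); total 5.
No residual Hall→Exit path; max flow = 5.
Certifying cut of size 5: {Hall→A, Hall→B, Hall→C, Hall→E, Hall→Exit}.

5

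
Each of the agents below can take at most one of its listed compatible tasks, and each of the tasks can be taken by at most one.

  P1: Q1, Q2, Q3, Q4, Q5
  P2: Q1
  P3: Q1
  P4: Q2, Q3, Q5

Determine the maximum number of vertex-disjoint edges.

3

Unit-capacity flow: source→left, listed edges, right→sink; max matching = max flow.
Augmenting path P1→Q1 (+1); matched 1.
Augmenting path P4→Q2 (+1); matched 2.
Augmenting path P2→Q1→P1→Q3 (+1); matched 3.
No augmenting path remains; maximum matching = 3.
König certificate: {P1, P4, Q1} is a vertex cover of size 3 (every listed pair touches it), so no matching can be larger.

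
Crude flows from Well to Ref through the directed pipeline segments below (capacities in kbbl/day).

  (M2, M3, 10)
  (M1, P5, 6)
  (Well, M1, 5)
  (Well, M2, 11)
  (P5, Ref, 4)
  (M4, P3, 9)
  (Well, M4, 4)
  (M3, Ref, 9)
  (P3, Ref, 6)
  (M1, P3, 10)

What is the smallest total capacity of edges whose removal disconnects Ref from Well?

Augment Well→M4→P3→Ref: bottleneck 4, flow now 4.
Augment Well→M1→P3→Ref: bottleneck 2, flow now 6.
Augment Well→M1→P5→Ref: bottleneck 3, flow now 9.
Augment Well→M2→M3→Ref: bottleneck 9, flow now 18.
No augmenting path remains; maximum flow = 18.
By max-flow min-cut, the minimum cut capacity equals the max flow.
In the residual graph, reachable from Well: {Well, M2, M3}.
Min-cut edges: Well→M4 (4), Well→M1 (5), M3→Ref (9); capacity 4 + 5 + 9 = 18.

18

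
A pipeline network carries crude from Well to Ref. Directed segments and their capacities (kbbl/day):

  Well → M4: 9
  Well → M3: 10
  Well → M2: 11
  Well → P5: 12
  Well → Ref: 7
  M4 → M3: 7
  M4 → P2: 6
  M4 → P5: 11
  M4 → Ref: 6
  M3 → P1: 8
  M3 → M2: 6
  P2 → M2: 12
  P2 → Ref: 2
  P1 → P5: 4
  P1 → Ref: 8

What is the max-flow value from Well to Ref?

23

Augment Well→Ref: bottleneck 7, flow now 7.
Augment Well→M4→Ref: bottleneck 6, flow now 13.
Augment Well→M4→P2→Ref: bottleneck 2, flow now 15.
Augment Well→M3→P1→Ref: bottleneck 8, flow now 23.
No augmenting path remains; maximum flow = 23.
In the residual graph, reachable from Well: {Well, M4, M3, P2, M2, P5}.
Min-cut edges: Well→Ref (7), M4→Ref (6), M3→P1 (8), P2→Ref (2); capacity 7 + 6 + 8 + 2 = 23.
This cut is saturated, so no flow can exceed 23.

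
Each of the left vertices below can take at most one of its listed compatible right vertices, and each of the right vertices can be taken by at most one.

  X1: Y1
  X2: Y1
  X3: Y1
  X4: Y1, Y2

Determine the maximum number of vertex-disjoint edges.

2

Unit-capacity flow: source→left, listed edges, right→sink; max matching = max flow.
Augmenting path X1→Y1 (+1); matched 1.
Augmenting path X4→Y2 (+1); matched 2.
No augmenting path remains; maximum matching = 2.
König certificate: {X4, Y1} is a vertex cover of size 2 (every listed pair touches it), so no matching can be larger.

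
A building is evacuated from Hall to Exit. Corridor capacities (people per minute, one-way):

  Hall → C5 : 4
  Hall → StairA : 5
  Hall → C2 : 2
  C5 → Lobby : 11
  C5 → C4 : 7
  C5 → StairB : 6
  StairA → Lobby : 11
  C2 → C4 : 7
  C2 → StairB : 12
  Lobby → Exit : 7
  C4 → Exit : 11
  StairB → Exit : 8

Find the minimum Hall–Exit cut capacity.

11

Augment Hall→C5→Lobby→Exit: bottleneck 4, flow now 4.
Augment Hall→StairA→Lobby→Exit: bottleneck 3, flow now 7.
Augment Hall→C2→C4→Exit: bottleneck 2, flow now 9.
Augment Hall→StairA→Lobby→C5→C4→Exit: bottleneck 2, flow now 11. (uses reverse residual edge)
No augmenting path remains; maximum flow = 11.
By max-flow min-cut, the minimum cut capacity equals the max flow.
In the residual graph, reachable from Hall: {Hall}.
Min-cut edges: Hall→C5 (4), Hall→StairA (5), Hall→C2 (2); capacity 4 + 5 + 2 = 11.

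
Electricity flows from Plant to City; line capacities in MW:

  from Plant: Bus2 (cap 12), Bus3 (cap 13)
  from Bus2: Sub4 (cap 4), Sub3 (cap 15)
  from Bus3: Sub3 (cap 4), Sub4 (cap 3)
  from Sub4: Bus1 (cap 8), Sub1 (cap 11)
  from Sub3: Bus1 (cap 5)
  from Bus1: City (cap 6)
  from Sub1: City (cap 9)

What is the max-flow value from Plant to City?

12

Augment Plant→Bus2→Sub4→Bus1→City: bottleneck 4, flow now 4.
Augment Plant→Bus2→Sub3→Bus1→City: bottleneck 2, flow now 6.
Augment Plant→Bus3→Sub4→Sub1→City: bottleneck 3, flow now 9.
Augment Plant→Bus2→Sub3→Bus1→Sub4→Sub1→City: bottleneck 3, flow now 12. (uses reverse residual edge)
No augmenting path remains; maximum flow = 12.
In the residual graph, reachable from Plant: {Plant, Bus2, Bus3, Sub3}.
Min-cut edges: Bus2→Sub4 (4), Bus3→Sub4 (3), Sub3→Bus1 (5); capacity 4 + 3 + 5 = 12.
This cut is saturated, so no flow can exceed 12.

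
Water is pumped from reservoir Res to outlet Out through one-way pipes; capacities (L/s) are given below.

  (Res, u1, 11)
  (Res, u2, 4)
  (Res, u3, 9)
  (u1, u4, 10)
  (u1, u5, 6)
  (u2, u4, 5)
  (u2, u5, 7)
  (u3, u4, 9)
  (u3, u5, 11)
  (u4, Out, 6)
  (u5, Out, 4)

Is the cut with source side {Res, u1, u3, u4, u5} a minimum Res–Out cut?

Given cut capacity: 4 + 6 + 4 = 14.
Augment Res→u1→u4→Out: bottleneck 6, flow now 6.
Augment Res→u1→u5→Out: bottleneck 4, flow now 10.
No augmenting path remains; maximum flow = 10.
In the residual graph, reachable from Res: {Res, u1, u2, u3, u4, u5}.
Min-cut edges: u4→Out (6), u5→Out (4); capacity 6 + 4 = 10.
Cut capacity 14 exceeds the max flow 10, so it is not minimum.

No — its capacity is 14, but the minimum cut has capacity 10.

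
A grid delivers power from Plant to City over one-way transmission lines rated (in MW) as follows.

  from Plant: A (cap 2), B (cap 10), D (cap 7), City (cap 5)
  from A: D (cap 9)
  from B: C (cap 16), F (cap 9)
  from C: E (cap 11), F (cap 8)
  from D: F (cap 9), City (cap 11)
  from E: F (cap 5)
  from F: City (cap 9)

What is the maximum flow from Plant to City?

Augment Plant→City: bottleneck 5, flow now 5.
Augment Plant→D→City: bottleneck 7, flow now 12.
Augment Plant→A→D→City: bottleneck 2, flow now 14.
Augment Plant→B→F→City: bottleneck 9, flow now 23.
No augmenting path remains; maximum flow = 23.
In the residual graph, reachable from Plant: {Plant, B, C, E, F}.
Min-cut edges: Plant→A (2), Plant→D (7), Plant→City (5), F→City (9); capacity 2 + 7 + 5 + 9 = 23.
This cut is saturated, so no flow can exceed 23.

23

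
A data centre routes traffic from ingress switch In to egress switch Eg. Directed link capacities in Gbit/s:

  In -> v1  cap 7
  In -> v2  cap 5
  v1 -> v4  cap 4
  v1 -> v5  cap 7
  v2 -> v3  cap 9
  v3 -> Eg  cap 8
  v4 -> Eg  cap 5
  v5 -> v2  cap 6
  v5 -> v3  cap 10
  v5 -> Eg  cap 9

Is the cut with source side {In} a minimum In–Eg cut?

Given cut capacity: 7 + 5 = 12.
Augment In→v1→v4→Eg: bottleneck 4, flow now 4.
Augment In→v1→v5→Eg: bottleneck 3, flow now 7.
Augment In→v2→v3→Eg: bottleneck 5, flow now 12.
No augmenting path remains; maximum flow = 12.
Cut capacity 12 equals the max flow, so it is a minimum cut.

Yes — it is a minimum cut (capacity 12).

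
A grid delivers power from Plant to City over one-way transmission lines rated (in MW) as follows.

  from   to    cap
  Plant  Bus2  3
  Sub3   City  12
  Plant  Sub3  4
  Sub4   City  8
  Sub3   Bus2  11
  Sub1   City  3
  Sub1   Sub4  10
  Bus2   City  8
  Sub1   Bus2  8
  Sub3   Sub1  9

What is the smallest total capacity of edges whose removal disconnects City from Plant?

7

Augment Plant→Sub3→City: bottleneck 4, flow now 4.
Augment Plant→Bus2→City: bottleneck 3, flow now 7.
No augmenting path remains; maximum flow = 7.
By max-flow min-cut, the minimum cut capacity equals the max flow.
In the residual graph, reachable from Plant: {Plant}.
Min-cut edges: Plant→Sub3 (4), Plant→Bus2 (3); capacity 4 + 3 = 7.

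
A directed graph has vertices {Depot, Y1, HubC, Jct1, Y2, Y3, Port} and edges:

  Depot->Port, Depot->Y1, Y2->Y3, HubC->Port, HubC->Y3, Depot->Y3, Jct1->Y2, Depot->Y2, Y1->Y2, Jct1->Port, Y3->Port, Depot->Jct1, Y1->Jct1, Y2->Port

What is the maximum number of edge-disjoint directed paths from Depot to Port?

4

Assign every edge capacity 1; by Menger, the answer equals the max flow.
Path Depot→Port (+1); total 1.
Path Depot→Jct1→Port (+1); total 2.
Path Depot→Y2→Port (+1); total 3.
Path Depot→Y3→Port (+1); total 4.
No residual Depot→Port path; max flow = 4.
Certifying cut of size 4: {Depot→Port, Jct1→Port, Y2→Port, Y3→Port}.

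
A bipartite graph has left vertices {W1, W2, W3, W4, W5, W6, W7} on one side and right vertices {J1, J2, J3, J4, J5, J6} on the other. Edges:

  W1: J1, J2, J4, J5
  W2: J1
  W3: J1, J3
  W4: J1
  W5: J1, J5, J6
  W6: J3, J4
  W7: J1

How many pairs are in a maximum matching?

Unit-capacity flow: source→left, listed edges, right→sink; max matching = max flow.
Augmenting path W1→J1 (+1); matched 1.
Augmenting path W3→J3 (+1); matched 2.
Augmenting path W5→J5 (+1); matched 3.
Augmenting path W6→J4 (+1); matched 4.
Augmenting path W2→J1→W1→J2 (+1); matched 5.
No augmenting path remains; maximum matching = 5.
König certificate: {W1, W3, W5, W6, J1} is a vertex cover of size 5 (every listed pair touches it), so no matching can be larger.

5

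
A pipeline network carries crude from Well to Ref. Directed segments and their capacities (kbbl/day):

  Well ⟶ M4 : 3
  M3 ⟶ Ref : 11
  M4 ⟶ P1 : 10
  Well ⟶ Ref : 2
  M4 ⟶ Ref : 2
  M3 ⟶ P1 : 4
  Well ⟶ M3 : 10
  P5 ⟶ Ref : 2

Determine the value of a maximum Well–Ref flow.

14

Augment Well→Ref: bottleneck 2, flow now 2.
Augment Well→M4→Ref: bottleneck 2, flow now 4.
Augment Well→M3→Ref: bottleneck 10, flow now 14.
No augmenting path remains; maximum flow = 14.
In the residual graph, reachable from Well: {Well, M4, P1}.
Min-cut edges: Well→M3 (10), Well→Ref (2), M4→Ref (2); capacity 10 + 2 + 2 = 14.
This cut is saturated, so no flow can exceed 14.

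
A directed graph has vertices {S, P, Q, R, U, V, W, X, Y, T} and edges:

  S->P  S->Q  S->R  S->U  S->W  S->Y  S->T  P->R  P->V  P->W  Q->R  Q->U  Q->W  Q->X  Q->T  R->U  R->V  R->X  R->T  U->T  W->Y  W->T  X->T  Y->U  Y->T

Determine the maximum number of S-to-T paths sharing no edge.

Assign every edge capacity 1; by Menger, the answer equals the max flow.
Path S→T (+1); total 1.
Path S→Q→T (+1); total 2.
Path S→R→T (+1); total 3.
Path S→U→T (+1); total 4.
Path S→W→T (+1); total 5.
Path S→Y→T (+1); total 6.
Path S→P→R→X→T (+1); total 7.
No residual S→T path; max flow = 7.
Certifying cut of size 7: {S→P, S→Q, S→R, S→T, S→U, S→W, S→Y}.

7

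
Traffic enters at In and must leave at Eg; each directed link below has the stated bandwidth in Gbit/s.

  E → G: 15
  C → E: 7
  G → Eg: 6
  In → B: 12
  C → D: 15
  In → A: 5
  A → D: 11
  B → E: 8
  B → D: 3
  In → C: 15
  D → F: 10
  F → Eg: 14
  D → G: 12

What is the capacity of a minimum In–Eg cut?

Augment In→A→D→F→Eg: bottleneck 5, flow now 5.
Augment In→B→D→F→Eg: bottleneck 3, flow now 8.
Augment In→B→E→G→Eg: bottleneck 6, flow now 14.
Augment In→C→D→F→Eg: bottleneck 2, flow now 16.
No augmenting path remains; maximum flow = 16.
By max-flow min-cut, the minimum cut capacity equals the max flow.
In the residual graph, reachable from In: {In, A, B, C, D, E, G}.
Min-cut edges: D→F (10), G→Eg (6); capacity 10 + 6 = 16.

16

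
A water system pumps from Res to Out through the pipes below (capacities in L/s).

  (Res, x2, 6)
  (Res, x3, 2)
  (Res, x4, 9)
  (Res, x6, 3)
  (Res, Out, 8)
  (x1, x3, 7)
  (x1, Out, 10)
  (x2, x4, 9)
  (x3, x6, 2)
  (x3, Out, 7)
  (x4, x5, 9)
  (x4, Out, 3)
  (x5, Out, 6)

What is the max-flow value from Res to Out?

Augment Res→Out: bottleneck 8, flow now 8.
Augment Res→x3→Out: bottleneck 2, flow now 10.
Augment Res→x4→Out: bottleneck 3, flow now 13.
Augment Res→x4→x5→Out: bottleneck 6, flow now 19.
No augmenting path remains; maximum flow = 19.
In the residual graph, reachable from Res: {Res, x2, x4, x5, x6}.
Min-cut edges: Res→x3 (2), Res→Out (8), x4→Out (3), x5→Out (6); capacity 2 + 8 + 3 + 6 = 19.
This cut is saturated, so no flow can exceed 19.

19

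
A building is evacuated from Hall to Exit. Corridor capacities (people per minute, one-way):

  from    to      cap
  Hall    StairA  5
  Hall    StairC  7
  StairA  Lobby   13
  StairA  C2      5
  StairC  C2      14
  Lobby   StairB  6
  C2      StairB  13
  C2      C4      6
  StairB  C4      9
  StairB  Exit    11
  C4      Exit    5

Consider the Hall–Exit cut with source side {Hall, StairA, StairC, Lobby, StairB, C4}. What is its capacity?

Edges leaving {Hall, StairA, StairC, Lobby, StairB, C4}: StairA→C2 (5), StairC→C2 (14), StairB→Exit (11), C4→Exit (5).
Cut capacity = 5 + 14 + 11 + 5 = 35.

35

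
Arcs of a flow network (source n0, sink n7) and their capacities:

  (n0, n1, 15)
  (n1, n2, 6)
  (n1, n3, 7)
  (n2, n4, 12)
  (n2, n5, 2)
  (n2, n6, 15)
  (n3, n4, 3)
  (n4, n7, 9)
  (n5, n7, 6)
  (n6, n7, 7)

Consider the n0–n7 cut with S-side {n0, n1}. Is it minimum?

No — its capacity is 13, but the minimum cut has capacity 9.

Given cut capacity: 6 + 7 = 13.
Augment n0→n1→n2→n4→n7: bottleneck 6, flow now 6.
Augment n0→n1→n3→n4→n7: bottleneck 3, flow now 9.
No augmenting path remains; maximum flow = 9.
In the residual graph, reachable from n0: {n0, n1, n3}.
Min-cut edges: n1→n2 (6), n3→n4 (3); capacity 6 + 3 = 9.
Cut capacity 13 exceeds the max flow 9, so it is not minimum.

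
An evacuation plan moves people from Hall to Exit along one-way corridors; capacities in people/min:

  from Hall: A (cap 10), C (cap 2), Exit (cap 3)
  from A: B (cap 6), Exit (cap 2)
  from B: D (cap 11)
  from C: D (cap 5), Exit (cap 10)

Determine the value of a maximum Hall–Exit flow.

Augment Hall→Exit: bottleneck 3, flow now 3.
Augment Hall→A→Exit: bottleneck 2, flow now 5.
Augment Hall→C→Exit: bottleneck 2, flow now 7.
No augmenting path remains; maximum flow = 7.
In the residual graph, reachable from Hall: {Hall, A, B, D}.
Min-cut edges: Hall→C (2), Hall→Exit (3), A→Exit (2); capacity 2 + 3 + 2 = 7.
This cut is saturated, so no flow can exceed 7.

7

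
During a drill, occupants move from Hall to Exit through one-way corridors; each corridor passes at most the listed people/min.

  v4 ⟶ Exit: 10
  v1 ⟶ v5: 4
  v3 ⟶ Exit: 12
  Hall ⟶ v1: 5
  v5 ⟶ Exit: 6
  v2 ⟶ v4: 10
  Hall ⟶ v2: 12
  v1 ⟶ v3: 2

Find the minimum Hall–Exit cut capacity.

15

Augment Hall→v1→v3→Exit: bottleneck 2, flow now 2.
Augment Hall→v1→v5→Exit: bottleneck 3, flow now 5.
Augment Hall→v2→v4→Exit: bottleneck 10, flow now 15.
No augmenting path remains; maximum flow = 15.
By max-flow min-cut, the minimum cut capacity equals the max flow.
In the residual graph, reachable from Hall: {Hall, v2}.
Min-cut edges: Hall→v1 (5), v2→v4 (10); capacity 5 + 10 = 15.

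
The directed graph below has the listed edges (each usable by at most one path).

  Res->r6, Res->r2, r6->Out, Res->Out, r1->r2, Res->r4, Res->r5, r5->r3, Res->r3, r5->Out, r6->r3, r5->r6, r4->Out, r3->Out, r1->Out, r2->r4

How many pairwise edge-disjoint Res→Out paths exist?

5

Assign every edge capacity 1; by Menger, the answer equals the max flow.
Path Res→Out (+1); total 1.
Path Res→r3→Out (+1); total 2.
Path Res→r4→Out (+1); total 3.
Path Res→r5→Out (+1); total 4.
Path Res→r6→Out (+1); total 5.
No residual Res→Out path; max flow = 5.
Certifying cut of size 5: {Res→Out, Res→r3, Res→r5, Res→r6, r4→Out}.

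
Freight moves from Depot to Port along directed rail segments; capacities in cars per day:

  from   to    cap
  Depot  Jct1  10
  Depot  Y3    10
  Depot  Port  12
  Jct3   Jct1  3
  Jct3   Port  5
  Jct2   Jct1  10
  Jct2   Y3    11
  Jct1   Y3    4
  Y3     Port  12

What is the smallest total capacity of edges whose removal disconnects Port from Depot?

Augment Depot→Port: bottleneck 12, flow now 12.
Augment Depot→Y3→Port: bottleneck 10, flow now 22.
Augment Depot→Jct1→Y3→Port: bottleneck 2, flow now 24.
No augmenting path remains; maximum flow = 24.
By max-flow min-cut, the minimum cut capacity equals the max flow.
In the residual graph, reachable from Depot: {Depot, Jct1, Y3}.
Min-cut edges: Depot→Port (12), Y3→Port (12); capacity 12 + 12 = 24.

24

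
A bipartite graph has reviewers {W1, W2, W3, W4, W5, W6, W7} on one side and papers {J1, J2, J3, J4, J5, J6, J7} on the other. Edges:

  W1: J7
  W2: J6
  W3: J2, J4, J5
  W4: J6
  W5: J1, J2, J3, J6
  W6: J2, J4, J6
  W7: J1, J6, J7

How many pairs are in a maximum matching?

Unit-capacity flow: source→left, listed edges, right→sink; max matching = max flow.
Augmenting path W1→J7 (+1); matched 1.
Augmenting path W2→J6 (+1); matched 2.
Augmenting path W3→J2 (+1); matched 3.
Augmenting path W5→J1 (+1); matched 4.
Augmenting path W6→J4 (+1); matched 5.
Augmenting path W7→J1→W5→J3 (+1); matched 6.
No augmenting path remains; maximum matching = 6.
König certificate: {W1, W3, W5, W6, W7, J6} is a vertex cover of size 6 (every listed pair touches it), so no matching can be larger.

6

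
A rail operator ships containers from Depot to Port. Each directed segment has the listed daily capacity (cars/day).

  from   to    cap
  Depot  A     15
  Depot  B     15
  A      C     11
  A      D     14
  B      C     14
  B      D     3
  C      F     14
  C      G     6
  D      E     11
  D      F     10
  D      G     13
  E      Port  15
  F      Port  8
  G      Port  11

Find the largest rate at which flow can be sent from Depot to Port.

30

Augment Depot→A→C→F→Port: bottleneck 8, flow now 8.
Augment Depot→A→C→G→Port: bottleneck 3, flow now 11.
Augment Depot→A→D→E→Port: bottleneck 4, flow now 15.
Augment Depot→B→C→G→Port: bottleneck 3, flow now 18.
Augment Depot→B→D→E→Port: bottleneck 3, flow now 21.
Augment Depot→B→C→A→D→E→Port: bottleneck 4, flow now 25. (uses reverse residual edge)
Augment Depot→B→C→A→D→G→Port: bottleneck 5, flow now 30. (uses reverse residual edge)
No augmenting path remains; maximum flow = 30.
In the residual graph, reachable from Depot: {Depot}.
Min-cut edges: Depot→A (15), Depot→B (15); capacity 15 + 15 = 30.
This cut is saturated, so no flow can exceed 30.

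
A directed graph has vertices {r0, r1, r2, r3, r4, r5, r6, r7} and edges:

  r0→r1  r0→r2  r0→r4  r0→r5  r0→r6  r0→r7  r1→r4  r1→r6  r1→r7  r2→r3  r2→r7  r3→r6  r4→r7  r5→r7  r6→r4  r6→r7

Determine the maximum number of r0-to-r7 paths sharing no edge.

Assign every edge capacity 1; by Menger, the answer equals the max flow.
Path r0→r7 (+1); total 1.
Path r0→r1→r7 (+1); total 2.
Path r0→r2→r7 (+1); total 3.
Path r0→r4→r7 (+1); total 4.
Path r0→r5→r7 (+1); total 5.
Path r0→r6→r7 (+1); total 6.
No residual r0→r7 path; max flow = 6.
Certifying cut of size 6: {r0→r1, r0→r2, r0→r4, r0→r5, r0→r6, r0→r7}.

6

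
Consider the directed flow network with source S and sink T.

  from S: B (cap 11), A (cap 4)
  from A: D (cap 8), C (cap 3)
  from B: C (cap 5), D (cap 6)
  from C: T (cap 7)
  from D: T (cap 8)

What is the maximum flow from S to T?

15

Augment S→A→C→T: bottleneck 3, flow now 3.
Augment S→A→D→T: bottleneck 1, flow now 4.
Augment S→B→C→T: bottleneck 4, flow now 8.
Augment S→B→D→T: bottleneck 6, flow now 14.
Augment S→B→C→A→D→T: bottleneck 1, flow now 15. (uses reverse residual edge)
No augmenting path remains; maximum flow = 15.
In the residual graph, reachable from S: {S}.
Min-cut edges: S→A (4), S→B (11); capacity 4 + 11 = 15.
This cut is saturated, so no flow can exceed 15.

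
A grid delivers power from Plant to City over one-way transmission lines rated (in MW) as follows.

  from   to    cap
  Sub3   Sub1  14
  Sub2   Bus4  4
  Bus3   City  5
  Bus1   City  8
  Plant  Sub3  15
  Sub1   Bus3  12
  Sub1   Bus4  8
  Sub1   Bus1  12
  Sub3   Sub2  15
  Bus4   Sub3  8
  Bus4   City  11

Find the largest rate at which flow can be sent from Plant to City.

15

Augment Plant→Sub3→Sub1→Bus1→City: bottleneck 8, flow now 8.
Augment Plant→Sub3→Sub1→Bus3→City: bottleneck 5, flow now 13.
Augment Plant→Sub3→Sub1→Bus4→City: bottleneck 1, flow now 14.
Augment Plant→Sub3→Sub2→Bus4→City: bottleneck 1, flow now 15.
No augmenting path remains; maximum flow = 15.
In the residual graph, reachable from Plant: {Plant}.
Min-cut edges: Plant→Sub3 (15); capacity 15 = 15.
This cut is saturated, so no flow can exceed 15.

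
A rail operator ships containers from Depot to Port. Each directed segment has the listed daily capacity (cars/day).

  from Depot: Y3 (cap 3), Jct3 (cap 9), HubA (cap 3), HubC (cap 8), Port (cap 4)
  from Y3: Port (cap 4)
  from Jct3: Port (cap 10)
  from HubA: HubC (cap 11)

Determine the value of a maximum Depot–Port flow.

16

Augment Depot→Port: bottleneck 4, flow now 4.
Augment Depot→Y3→Port: bottleneck 3, flow now 7.
Augment Depot→Jct3→Port: bottleneck 9, flow now 16.
No augmenting path remains; maximum flow = 16.
In the residual graph, reachable from Depot: {Depot, HubA, HubC}.
Min-cut edges: Depot→Y3 (3), Depot→Jct3 (9), Depot→Port (4); capacity 3 + 9 + 4 = 16.
This cut is saturated, so no flow can exceed 16.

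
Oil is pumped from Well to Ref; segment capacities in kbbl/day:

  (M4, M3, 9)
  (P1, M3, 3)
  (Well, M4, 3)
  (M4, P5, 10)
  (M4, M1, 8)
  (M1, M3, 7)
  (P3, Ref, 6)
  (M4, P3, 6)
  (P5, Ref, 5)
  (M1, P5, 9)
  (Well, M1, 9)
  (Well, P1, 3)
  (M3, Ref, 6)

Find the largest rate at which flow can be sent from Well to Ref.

Augment Well→P1→M3→Ref: bottleneck 3, flow now 3.
Augment Well→M4→M3→Ref: bottleneck 3, flow now 6.
Augment Well→M1→P5→Ref: bottleneck 5, flow now 11.
Augment Well→M1→M3→M4→P3→Ref: bottleneck 3, flow now 14. (uses reverse residual edge)
No augmenting path remains; maximum flow = 14.
In the residual graph, reachable from Well: {Well, P1, M1, M3, P5}.
Min-cut edges: Well→M4 (3), M3→Ref (6), P5→Ref (5); capacity 3 + 6 + 5 = 14.
This cut is saturated, so no flow can exceed 14.

14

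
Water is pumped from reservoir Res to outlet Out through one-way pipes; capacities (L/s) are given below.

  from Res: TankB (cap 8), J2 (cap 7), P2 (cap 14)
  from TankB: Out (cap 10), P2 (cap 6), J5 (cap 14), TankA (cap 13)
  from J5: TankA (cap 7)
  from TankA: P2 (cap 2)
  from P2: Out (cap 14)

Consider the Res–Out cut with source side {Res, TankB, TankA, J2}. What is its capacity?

46

Edges leaving {Res, TankB, TankA, J2}: Res→P2 (14), TankB→J5 (14), TankB→P2 (6), TankB→Out (10), TankA→P2 (2).
Cut capacity = 14 + 14 + 6 + 10 + 2 = 46.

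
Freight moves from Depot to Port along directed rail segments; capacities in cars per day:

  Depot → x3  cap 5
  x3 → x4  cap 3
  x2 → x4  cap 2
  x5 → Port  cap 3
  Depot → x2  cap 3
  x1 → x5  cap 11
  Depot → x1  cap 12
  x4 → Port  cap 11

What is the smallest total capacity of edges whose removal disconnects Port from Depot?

8

Augment Depot→x1→x5→Port: bottleneck 3, flow now 3.
Augment Depot→x2→x4→Port: bottleneck 2, flow now 5.
Augment Depot→x3→x4→Port: bottleneck 3, flow now 8.
No augmenting path remains; maximum flow = 8.
By max-flow min-cut, the minimum cut capacity equals the max flow.
In the residual graph, reachable from Depot: {Depot, x1, x2, x3, x5}.
Min-cut edges: x2→x4 (2), x3→x4 (3), x5→Port (3); capacity 2 + 3 + 3 = 8.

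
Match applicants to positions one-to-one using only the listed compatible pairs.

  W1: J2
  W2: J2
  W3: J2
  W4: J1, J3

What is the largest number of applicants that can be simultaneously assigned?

2

Unit-capacity flow: source→left, listed edges, right→sink; max matching = max flow.
Augmenting path W1→J2 (+1); matched 1.
Augmenting path W4→J1 (+1); matched 2.
No augmenting path remains; maximum matching = 2.
König certificate: {W4, J2} is a vertex cover of size 2 (every listed pair touches it), so no matching can be larger.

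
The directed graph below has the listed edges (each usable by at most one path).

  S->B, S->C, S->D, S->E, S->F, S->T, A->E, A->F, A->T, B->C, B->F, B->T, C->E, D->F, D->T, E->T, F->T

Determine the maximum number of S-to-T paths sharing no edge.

5

Assign every edge capacity 1; by Menger, the answer equals the max flow.
Path S→T (+1); total 1.
Path S→B→T (+1); total 2.
Path S→D→T (+1); total 3.
Path S→E→T (+1); total 4.
Path S→F→T (+1); total 5.
No residual S→T path; max flow = 5.
Certifying cut of size 5: {E→T, S→B, S→D, S→F, S→T}.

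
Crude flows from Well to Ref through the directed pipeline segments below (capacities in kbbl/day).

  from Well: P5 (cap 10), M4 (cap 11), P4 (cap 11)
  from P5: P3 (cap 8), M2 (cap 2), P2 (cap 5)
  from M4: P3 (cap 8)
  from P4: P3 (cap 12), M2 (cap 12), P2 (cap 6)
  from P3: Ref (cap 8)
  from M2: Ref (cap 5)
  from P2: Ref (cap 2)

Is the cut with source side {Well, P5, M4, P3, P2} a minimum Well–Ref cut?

No — its capacity is 23, but the minimum cut has capacity 15.

Given cut capacity: 11 + 2 + 8 + 2 = 23.
Augment Well→P5→P3→Ref: bottleneck 8, flow now 8.
Augment Well→P5→M2→Ref: bottleneck 2, flow now 10.
Augment Well→P4→M2→Ref: bottleneck 3, flow now 13.
Augment Well→P4→P2→Ref: bottleneck 2, flow now 15.
No augmenting path remains; maximum flow = 15.
In the residual graph, reachable from Well: {Well, P5, M4, P4, P3, M2, P2}.
Min-cut edges: P3→Ref (8), M2→Ref (5), P2→Ref (2); capacity 8 + 5 + 2 = 15.
Cut capacity 23 exceeds the max flow 15, so it is not minimum.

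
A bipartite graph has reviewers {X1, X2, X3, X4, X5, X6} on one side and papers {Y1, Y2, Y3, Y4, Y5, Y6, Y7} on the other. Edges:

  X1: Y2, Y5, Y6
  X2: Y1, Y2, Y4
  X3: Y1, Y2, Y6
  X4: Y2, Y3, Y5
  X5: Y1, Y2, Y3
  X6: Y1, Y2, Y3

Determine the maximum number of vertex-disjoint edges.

Unit-capacity flow: source→left, listed edges, right→sink; max matching = max flow.
Augmenting path X1→Y2 (+1); matched 1.
Augmenting path X2→Y1 (+1); matched 2.
Augmenting path X3→Y6 (+1); matched 3.
Augmenting path X4→Y3 (+1); matched 4.
Augmenting path X5→Y1→X2→Y4 (+1); matched 5.
Augmenting path X6→Y2→X1→Y5 (+1); matched 6.
No augmenting path remains; maximum matching = 6.
König certificate: {X1, X2, X3, X4, X5, X6} is a vertex cover of size 6 (every listed pair touches it), so no matching can be larger.

6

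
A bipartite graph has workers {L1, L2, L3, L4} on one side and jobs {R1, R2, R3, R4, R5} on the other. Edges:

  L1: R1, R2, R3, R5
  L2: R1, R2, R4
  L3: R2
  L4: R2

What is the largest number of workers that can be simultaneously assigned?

3

Unit-capacity flow: source→left, listed edges, right→sink; max matching = max flow.
Augmenting path L1→R1 (+1); matched 1.
Augmenting path L2→R2 (+1); matched 2.
Augmenting path L3→R2→L2→R4 (+1); matched 3.
No augmenting path remains; maximum matching = 3.
König certificate: {L1, L2, R2} is a vertex cover of size 3 (every listed pair touches it), so no matching can be larger.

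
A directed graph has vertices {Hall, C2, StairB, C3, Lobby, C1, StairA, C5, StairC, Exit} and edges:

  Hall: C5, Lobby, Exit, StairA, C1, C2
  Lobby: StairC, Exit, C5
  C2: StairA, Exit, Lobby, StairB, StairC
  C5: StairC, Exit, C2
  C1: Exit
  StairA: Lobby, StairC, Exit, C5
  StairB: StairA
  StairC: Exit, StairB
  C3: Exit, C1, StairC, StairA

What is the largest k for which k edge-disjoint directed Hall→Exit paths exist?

6

Assign every edge capacity 1; by Menger, the answer equals the max flow.
Path Hall→Exit (+1); total 1.
Path Hall→C2→Exit (+1); total 2.
Path Hall→Lobby→Exit (+1); total 3.
Path Hall→C1→Exit (+1); total 4.
Path Hall→StairA→Exit (+1); total 5.
Path Hall→C5→Exit (+1); total 6.
No residual Hall→Exit path; max flow = 6.
Certifying cut of size 6: {Hall→C1, Hall→C2, Hall→C5, Hall→Exit, Hall→Lobby, Hall→StairA}.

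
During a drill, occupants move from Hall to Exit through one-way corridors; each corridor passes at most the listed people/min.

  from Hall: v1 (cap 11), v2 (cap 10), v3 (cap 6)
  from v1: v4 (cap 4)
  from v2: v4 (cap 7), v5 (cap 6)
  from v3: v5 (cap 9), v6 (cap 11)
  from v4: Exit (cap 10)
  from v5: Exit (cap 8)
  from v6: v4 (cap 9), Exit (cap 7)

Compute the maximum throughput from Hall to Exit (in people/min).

Augment Hall→v1→v4→Exit: bottleneck 4, flow now 4.
Augment Hall→v2→v4→Exit: bottleneck 6, flow now 10.
Augment Hall→v2→v5→Exit: bottleneck 4, flow now 14.
Augment Hall→v3→v5→Exit: bottleneck 4, flow now 18.
Augment Hall→v3→v6→Exit: bottleneck 2, flow now 20.
No augmenting path remains; maximum flow = 20.
In the residual graph, reachable from Hall: {Hall, v1}.
Min-cut edges: Hall→v2 (10), Hall→v3 (6), v1→v4 (4); capacity 10 + 6 + 4 = 20.
This cut is saturated, so no flow can exceed 20.

20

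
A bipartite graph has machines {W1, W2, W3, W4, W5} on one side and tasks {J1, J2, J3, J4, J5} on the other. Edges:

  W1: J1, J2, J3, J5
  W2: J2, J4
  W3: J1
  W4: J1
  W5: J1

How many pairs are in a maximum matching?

Unit-capacity flow: source→left, listed edges, right→sink; max matching = max flow.
Augmenting path W1→J1 (+1); matched 1.
Augmenting path W2→J2 (+1); matched 2.
Augmenting path W3→J1→W1→J3 (+1); matched 3.
No augmenting path remains; maximum matching = 3.
König certificate: {W1, W2, J1} is a vertex cover of size 3 (every listed pair touches it), so no matching can be larger.

3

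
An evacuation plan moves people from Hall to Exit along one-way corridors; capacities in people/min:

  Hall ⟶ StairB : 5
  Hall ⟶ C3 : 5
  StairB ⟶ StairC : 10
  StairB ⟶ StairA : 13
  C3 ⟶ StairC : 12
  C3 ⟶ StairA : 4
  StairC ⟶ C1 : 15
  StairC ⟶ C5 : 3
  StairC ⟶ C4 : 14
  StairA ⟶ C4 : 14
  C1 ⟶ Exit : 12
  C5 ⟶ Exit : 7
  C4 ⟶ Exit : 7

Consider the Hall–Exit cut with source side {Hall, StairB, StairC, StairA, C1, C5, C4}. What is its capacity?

31

Edges leaving {Hall, StairB, StairC, StairA, C1, C5, C4}: Hall→C3 (5), C1→Exit (12), C5→Exit (7), C4→Exit (7).
Cut capacity = 5 + 12 + 7 + 7 = 31.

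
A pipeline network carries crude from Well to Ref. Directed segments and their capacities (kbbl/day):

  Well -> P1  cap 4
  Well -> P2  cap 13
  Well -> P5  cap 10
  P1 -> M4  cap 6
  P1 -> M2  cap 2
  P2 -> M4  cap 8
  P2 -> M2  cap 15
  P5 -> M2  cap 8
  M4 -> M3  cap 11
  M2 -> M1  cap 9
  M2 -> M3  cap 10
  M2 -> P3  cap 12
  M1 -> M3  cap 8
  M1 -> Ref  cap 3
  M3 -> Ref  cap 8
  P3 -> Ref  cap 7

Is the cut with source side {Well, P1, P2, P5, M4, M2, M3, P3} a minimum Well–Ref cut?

No — its capacity is 24, but the minimum cut has capacity 18.

Given cut capacity: 9 + 8 + 7 = 24.
Augment Well→P1→M4→M3→Ref: bottleneck 4, flow now 4.
Augment Well→P2→M4→M3→Ref: bottleneck 4, flow now 8.
Augment Well→P2→M2→M1→Ref: bottleneck 3, flow now 11.
Augment Well→P2→M2→P3→Ref: bottleneck 6, flow now 17.
Augment Well→P5→M2→P3→Ref: bottleneck 1, flow now 18.
No augmenting path remains; maximum flow = 18.
In the residual graph, reachable from Well: {Well, P1, P2, P5, M4, M2, M1, M3, P3}.
Min-cut edges: M1→Ref (3), M3→Ref (8), P3→Ref (7); capacity 3 + 8 + 7 = 18.
Cut capacity 24 exceeds the max flow 18, so it is not minimum.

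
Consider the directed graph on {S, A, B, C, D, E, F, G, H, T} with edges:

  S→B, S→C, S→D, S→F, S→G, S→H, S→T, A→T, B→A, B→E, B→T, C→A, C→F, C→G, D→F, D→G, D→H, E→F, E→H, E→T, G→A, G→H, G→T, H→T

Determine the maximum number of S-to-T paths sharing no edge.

Assign every edge capacity 1; by Menger, the answer equals the max flow.
Path S→T (+1); total 1.
Path S→B→T (+1); total 2.
Path S→G→T (+1); total 3.
Path S→H→T (+1); total 4.
Path S→C→A→T (+1); total 5.
No residual S→T path; max flow = 5.
Certifying cut of size 5: {A→T, G→T, H→T, S→B, S→T}.

5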